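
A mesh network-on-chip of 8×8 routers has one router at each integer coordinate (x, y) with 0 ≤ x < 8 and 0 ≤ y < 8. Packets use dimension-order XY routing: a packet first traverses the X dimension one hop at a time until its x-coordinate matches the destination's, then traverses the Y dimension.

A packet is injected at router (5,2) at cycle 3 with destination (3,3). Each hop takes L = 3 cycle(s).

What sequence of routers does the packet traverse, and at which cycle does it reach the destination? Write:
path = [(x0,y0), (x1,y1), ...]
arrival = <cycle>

#0 — 5,2 | c3
#1 — 4,2 | c6 | W
#2 — 3,2 | c9 | W
#3 — 3,3 | c12 | N

path = [(5,2), (4,2), (3,2), (3,3)]
arrival = 12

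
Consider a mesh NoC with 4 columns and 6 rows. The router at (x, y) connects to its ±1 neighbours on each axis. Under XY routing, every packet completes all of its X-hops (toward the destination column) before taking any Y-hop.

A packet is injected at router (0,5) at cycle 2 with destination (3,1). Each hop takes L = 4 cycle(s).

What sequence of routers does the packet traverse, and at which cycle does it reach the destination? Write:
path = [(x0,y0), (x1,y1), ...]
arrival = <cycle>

t=2: at (0,5)
t=6: at (1,5) after E
t=10: at (2,5) after E
t=14: at (3,5) after E
t=18: at (3,4) after S
t=22: at (3,3) after S
t=26: at (3,2) after S
t=30: at (3,1) after S

path = [(0,5), (1,5), (2,5), (3,5), (3,4), (3,3), (3,2), (3,1)]
arrival = 30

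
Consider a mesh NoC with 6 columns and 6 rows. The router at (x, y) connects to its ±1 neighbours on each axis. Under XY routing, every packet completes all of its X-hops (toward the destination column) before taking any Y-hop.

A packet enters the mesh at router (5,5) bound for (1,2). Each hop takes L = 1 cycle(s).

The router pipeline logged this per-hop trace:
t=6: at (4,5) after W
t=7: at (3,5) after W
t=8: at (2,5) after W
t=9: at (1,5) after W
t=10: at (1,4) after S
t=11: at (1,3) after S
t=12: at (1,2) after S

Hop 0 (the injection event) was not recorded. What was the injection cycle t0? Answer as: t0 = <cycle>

t0 = 5

The first recorded entry is hop 1 at cycle 6.
Therefore t0 = 6 − L = 5.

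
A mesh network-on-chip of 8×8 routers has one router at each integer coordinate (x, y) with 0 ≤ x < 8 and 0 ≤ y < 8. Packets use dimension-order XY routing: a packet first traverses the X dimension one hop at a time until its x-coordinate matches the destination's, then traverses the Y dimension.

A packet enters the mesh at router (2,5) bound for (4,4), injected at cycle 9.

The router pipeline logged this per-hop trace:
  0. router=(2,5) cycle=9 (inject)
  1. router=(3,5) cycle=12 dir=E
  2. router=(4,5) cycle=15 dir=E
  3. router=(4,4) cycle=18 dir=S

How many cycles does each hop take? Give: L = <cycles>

L = 3

From hop 0 (9) to hop 1 (12): +3 cycles.
Each hop adds L, hence L = 3.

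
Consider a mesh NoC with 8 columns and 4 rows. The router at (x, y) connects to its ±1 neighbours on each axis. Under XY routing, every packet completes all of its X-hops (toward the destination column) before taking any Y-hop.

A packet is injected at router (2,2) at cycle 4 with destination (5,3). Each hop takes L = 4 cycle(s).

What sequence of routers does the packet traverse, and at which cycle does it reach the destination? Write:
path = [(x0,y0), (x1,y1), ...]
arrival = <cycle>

t=4: at (2,2)
t=8: at (3,2) after E
t=12: at (4,2) after E
t=16: at (5,2) after E
t=20: at (5,3) after N

path = [(2,2), (3,2), (4,2), (5,2), (5,3)]
arrival = 20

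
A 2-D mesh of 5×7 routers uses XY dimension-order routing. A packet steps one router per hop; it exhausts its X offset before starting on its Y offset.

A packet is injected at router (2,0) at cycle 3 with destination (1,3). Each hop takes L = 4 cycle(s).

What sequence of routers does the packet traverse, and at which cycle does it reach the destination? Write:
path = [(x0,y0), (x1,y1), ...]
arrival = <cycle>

hop 0: (2,0) @ cyc 3
hop 1: (1,0) @ cyc 7  [W]
hop 2: (1,1) @ cyc 11  [N]
hop 3: (1,2) @ cyc 15  [N]
hop 4: (1,3) @ cyc 19  [N]

path = [(2,0), (1,0), (1,1), (1,2), (1,3)]
arrival = 19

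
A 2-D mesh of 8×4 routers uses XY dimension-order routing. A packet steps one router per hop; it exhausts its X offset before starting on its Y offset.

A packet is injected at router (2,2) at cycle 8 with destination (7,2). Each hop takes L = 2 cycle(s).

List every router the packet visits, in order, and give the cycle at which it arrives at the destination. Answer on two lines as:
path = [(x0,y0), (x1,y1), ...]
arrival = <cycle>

path = [(2,2), (3,2), (4,2), (5,2), (6,2), (7,2)]
arrival = 18

src (2,2)  cyc=8
E→(3,2)  cyc=10
E→(4,2)  cyc=12
E→(5,2)  cyc=14
E→(6,2)  cyc=16
E→(7,2)  cyc=18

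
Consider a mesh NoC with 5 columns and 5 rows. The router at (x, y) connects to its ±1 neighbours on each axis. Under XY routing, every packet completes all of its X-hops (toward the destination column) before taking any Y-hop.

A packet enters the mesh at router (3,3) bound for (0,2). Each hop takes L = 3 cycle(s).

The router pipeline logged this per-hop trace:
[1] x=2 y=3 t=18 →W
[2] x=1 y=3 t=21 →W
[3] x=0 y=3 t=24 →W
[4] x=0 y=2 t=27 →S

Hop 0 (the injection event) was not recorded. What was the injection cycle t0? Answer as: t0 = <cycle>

t0 = 15

The first recorded entry is hop 1 at cycle 18.
t0 = cyc[1] − L = 18 − 3 = 15.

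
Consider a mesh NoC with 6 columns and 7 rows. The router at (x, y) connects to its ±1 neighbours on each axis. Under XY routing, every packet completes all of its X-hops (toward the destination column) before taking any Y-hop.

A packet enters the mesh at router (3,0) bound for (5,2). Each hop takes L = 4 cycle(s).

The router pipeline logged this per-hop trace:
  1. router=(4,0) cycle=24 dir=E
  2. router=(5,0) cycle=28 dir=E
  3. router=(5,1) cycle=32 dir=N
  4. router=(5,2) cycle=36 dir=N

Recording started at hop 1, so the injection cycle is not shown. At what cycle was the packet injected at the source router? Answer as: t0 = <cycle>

The first recorded entry is hop 1 at cycle 24.
Therefore t0 = 24 − L = 20.

t0 = 20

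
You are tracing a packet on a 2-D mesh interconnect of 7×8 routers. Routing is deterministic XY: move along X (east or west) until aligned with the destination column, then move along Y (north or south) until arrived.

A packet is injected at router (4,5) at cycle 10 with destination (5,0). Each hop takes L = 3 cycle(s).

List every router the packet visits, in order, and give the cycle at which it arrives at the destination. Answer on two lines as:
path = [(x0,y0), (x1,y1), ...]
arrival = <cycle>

#0 — 4,5 | c10
#1 — 5,5 | c13 | E
#2 — 5,4 | c16 | S
#3 — 5,3 | c19 | S
#4 — 5,2 | c22 | S
#5 — 5,1 | c25 | S
#6 — 5,0 | c28 | S

path = [(4,5), (5,5), (5,4), (5,3), (5,2), (5,1), (5,0)]
arrival = 28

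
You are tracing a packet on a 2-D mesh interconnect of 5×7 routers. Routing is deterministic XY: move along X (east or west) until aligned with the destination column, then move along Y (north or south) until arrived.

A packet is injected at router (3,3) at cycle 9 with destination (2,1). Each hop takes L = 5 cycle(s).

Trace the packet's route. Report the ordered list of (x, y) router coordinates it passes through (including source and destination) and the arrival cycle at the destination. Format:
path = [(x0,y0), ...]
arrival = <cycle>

path = [(3,3), (2,3), (2,2), (2,1)]
arrival = 24

[0] x=3 y=3 t=9
[1] x=2 y=3 t=14 →W
[2] x=2 y=2 t=19 →S
[3] x=2 y=1 t=24 →S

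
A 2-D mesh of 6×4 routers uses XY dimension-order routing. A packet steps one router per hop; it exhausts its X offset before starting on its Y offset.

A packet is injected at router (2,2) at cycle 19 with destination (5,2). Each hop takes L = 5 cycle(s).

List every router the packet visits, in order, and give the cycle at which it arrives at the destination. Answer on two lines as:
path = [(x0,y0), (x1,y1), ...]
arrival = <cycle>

#0 — 2,2 | c19
#1 — 3,2 | c24 | E
#2 — 4,2 | c29 | E
#3 — 5,2 | c34 | E

path = [(2,2), (3,2), (4,2), (5,2)]
arrival = 34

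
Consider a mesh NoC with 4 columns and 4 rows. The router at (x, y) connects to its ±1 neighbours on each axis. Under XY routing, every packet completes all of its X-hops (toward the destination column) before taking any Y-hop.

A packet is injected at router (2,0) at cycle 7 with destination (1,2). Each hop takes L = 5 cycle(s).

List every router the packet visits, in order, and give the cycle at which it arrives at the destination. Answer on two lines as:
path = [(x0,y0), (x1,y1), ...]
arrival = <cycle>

hop 0: (2,0) @ cyc 7
hop 1: (1,0) @ cyc 12  [W]
hop 2: (1,1) @ cyc 17  [N]
hop 3: (1,2) @ cyc 22  [N]

path = [(2,0), (1,0), (1,1), (1,2)]
arrival = 22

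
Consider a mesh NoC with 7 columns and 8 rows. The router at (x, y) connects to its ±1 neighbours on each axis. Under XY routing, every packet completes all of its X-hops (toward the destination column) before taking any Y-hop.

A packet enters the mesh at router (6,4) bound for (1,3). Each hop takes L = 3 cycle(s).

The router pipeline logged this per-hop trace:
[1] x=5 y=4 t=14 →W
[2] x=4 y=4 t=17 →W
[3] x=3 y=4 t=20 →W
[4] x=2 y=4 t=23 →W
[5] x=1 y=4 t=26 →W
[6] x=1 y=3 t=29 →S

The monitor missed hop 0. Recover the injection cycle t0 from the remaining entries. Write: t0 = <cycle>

Hop 1 reached at cycle 14; hop k is at t0 + k·L.
So t0 = 14 − 1·3 = 11.

t0 = 11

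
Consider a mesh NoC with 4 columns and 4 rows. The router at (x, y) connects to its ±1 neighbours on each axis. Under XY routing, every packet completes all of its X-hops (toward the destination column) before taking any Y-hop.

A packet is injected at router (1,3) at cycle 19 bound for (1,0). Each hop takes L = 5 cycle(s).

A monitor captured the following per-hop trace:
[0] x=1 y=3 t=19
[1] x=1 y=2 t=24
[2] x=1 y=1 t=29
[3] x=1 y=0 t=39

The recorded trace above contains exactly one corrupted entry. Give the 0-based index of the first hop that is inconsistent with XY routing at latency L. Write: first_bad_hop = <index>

check 1→ d=(0,-1) cyc+5: ok
check 2→ d=(0,-1) cyc+5: ok
check 3→ d=(0,-1) cyc+10: BAD: Δcyc=10≠L

first_bad_hop = 3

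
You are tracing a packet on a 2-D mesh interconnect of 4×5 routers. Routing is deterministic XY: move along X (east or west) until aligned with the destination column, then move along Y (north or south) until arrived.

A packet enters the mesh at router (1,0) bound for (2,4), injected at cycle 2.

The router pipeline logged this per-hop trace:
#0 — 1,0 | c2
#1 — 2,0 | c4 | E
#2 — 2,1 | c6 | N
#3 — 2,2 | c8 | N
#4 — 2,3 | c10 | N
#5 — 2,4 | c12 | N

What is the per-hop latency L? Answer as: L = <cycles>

cyc[1] − cyc[0] = 4 − 2 = 2.
That increment is L by definition: L = 2.

L = 2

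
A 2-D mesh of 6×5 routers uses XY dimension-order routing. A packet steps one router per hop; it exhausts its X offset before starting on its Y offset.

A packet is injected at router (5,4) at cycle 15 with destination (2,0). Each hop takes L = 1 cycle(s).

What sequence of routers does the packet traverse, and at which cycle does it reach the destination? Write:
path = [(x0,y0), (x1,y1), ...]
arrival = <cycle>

path = [(5,4), (4,4), (3,4), (2,4), (2,3), (2,2), (2,1), (2,0)]
arrival = 22

t=15: at (5,4)
t=16: at (4,4) after W
t=17: at (3,4) after W
t=18: at (2,4) after W
t=19: at (2,3) after S
t=20: at (2,2) after S
t=21: at (2,1) after S
t=22: at (2,0) after S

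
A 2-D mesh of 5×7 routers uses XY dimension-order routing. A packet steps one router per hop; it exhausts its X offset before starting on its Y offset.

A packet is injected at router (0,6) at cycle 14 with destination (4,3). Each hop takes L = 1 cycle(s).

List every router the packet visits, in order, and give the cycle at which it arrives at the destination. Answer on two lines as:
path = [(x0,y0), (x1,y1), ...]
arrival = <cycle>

[0] x=0 y=6 t=14
[1] x=1 y=6 t=15 →E
[2] x=2 y=6 t=16 →E
[3] x=3 y=6 t=17 →E
[4] x=4 y=6 t=18 →E
[5] x=4 y=5 t=19 →S
[6] x=4 y=4 t=20 →S
[7] x=4 y=3 t=21 →S

path = [(0,6), (1,6), (2,6), (3,6), (4,6), (4,5), (4,4), (4,3)]
arrival = 21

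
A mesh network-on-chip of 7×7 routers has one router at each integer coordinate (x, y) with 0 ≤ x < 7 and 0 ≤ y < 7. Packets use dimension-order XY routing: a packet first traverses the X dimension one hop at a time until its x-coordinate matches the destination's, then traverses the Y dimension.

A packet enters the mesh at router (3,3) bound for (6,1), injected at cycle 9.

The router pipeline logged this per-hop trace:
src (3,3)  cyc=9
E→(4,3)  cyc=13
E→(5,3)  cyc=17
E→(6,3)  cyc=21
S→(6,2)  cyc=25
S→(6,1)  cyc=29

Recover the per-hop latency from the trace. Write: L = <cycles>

L = 4

Between hops 0 and 1 the cycle counter advances 13 − 9 = 4.
Per-hop latency L = Δcyc = 4.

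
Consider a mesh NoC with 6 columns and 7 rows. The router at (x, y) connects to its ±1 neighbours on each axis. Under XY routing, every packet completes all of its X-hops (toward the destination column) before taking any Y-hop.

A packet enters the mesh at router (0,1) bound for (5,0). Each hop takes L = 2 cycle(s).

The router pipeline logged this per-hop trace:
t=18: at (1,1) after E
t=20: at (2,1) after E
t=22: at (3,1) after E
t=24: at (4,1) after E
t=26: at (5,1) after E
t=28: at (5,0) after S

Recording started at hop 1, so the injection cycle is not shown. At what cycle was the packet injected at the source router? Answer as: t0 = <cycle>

t0 = 16

At hop 1 the cycle is 18; in general cyc_k = t0 + kL.
So t0 = 18 − 1·2 = 16.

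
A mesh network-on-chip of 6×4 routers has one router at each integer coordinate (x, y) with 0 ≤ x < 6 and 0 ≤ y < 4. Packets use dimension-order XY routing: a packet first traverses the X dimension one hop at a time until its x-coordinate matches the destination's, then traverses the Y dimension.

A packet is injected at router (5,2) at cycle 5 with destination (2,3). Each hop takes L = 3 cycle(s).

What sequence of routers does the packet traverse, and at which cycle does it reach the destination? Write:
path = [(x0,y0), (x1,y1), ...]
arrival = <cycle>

path = [(5,2), (4,2), (3,2), (2,2), (2,3)]
arrival = 17

  0. router=(5,2) cycle=5 (inject)
  1. router=(4,2) cycle=8 dir=W
  2. router=(3,2) cycle=11 dir=W
  3. router=(2,2) cycle=14 dir=W
  4. router=(2,3) cycle=17 dir=N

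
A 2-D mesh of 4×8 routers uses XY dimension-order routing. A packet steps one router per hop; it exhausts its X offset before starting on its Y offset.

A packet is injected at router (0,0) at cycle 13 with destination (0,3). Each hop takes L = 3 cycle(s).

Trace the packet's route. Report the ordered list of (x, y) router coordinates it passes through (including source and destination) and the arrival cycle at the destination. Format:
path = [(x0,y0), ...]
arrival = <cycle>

t=13: at (0,0)
t=16: at (0,1) after N
t=19: at (0,2) after N
t=22: at (0,3) after N

path = [(0,0), (0,1), (0,2), (0,3)]
arrival = 22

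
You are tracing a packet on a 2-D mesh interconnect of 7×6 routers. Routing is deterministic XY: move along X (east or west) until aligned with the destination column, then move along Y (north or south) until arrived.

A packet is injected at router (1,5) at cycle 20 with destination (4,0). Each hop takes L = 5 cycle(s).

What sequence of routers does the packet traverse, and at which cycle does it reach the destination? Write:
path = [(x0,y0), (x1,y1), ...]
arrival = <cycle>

[0] x=1 y=5 t=20
[1] x=2 y=5 t=25 →E
[2] x=3 y=5 t=30 →E
[3] x=4 y=5 t=35 →E
[4] x=4 y=4 t=40 →S
[5] x=4 y=3 t=45 →S
[6] x=4 y=2 t=50 →S
[7] x=4 y=1 t=55 →S
[8] x=4 y=0 t=60 →S

path = [(1,5), (2,5), (3,5), (4,5), (4,4), (4,3), (4,2), (4,1), (4,0)]
arrival = 60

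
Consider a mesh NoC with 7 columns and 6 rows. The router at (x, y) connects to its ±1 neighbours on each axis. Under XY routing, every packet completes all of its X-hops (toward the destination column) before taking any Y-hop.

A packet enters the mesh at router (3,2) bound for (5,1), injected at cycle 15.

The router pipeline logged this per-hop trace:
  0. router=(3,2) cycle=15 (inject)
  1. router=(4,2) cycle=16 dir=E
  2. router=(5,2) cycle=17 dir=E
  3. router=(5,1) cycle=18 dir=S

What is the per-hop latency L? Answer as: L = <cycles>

L = 1

Δcyc across hop 0→1: 16 − 15 = 1.
That increment is L by definition: L = 1.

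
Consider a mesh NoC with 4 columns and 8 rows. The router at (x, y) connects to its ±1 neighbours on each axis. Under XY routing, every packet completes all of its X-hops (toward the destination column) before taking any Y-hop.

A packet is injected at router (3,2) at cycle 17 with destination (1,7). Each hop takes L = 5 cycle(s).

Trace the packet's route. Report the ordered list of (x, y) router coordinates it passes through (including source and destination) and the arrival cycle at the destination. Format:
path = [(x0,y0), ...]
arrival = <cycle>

path = [(3,2), (2,2), (1,2), (1,3), (1,4), (1,5), (1,6), (1,7)]
arrival = 52

src (3,2)  cyc=17
W→(2,2)  cyc=22
W→(1,2)  cyc=27
N→(1,3)  cyc=32
N→(1,4)  cyc=37
N→(1,5)  cyc=42
N→(1,6)  cyc=47
N→(1,7)  cyc=52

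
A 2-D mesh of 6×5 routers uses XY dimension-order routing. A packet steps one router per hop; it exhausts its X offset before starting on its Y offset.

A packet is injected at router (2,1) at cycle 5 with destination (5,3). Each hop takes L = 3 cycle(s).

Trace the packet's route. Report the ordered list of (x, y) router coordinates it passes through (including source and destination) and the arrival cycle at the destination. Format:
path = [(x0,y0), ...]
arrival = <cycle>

t=5: at (2,1)
t=8: at (3,1) after E
t=11: at (4,1) after E
t=14: at (5,1) after E
t=17: at (5,2) after N
t=20: at (5,3) after N

path = [(2,1), (3,1), (4,1), (5,1), (5,2), (5,3)]
arrival = 20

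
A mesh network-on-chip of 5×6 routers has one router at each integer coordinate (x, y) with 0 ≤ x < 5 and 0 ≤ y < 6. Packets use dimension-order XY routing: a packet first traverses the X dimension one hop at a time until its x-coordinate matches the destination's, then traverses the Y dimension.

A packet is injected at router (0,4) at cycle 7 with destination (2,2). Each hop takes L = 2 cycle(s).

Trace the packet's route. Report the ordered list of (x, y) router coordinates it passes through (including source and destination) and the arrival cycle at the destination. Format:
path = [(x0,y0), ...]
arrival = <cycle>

#0 — 0,4 | c7
#1 — 1,4 | c9 | E
#2 — 2,4 | c11 | E
#3 — 2,3 | c13 | S
#4 — 2,2 | c15 | S

path = [(0,4), (1,4), (2,4), (2,3), (2,2)]
arrival = 15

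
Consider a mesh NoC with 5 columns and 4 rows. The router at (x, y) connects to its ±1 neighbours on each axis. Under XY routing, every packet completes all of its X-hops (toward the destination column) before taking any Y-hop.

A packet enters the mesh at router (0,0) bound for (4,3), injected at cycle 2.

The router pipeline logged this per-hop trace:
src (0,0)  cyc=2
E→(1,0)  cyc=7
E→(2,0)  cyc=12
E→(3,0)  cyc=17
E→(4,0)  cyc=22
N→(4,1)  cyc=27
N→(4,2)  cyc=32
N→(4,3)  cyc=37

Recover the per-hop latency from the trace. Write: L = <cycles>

cyc[1] − cyc[0] = 7 − 2 = 5.
Per-hop latency L = Δcyc = 5.

L = 5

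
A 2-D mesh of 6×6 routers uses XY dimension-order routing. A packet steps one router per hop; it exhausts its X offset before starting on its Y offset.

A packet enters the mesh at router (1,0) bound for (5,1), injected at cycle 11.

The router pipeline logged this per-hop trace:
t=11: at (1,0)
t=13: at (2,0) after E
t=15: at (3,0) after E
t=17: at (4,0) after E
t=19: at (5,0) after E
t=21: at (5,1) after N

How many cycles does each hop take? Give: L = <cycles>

L = 2

Between hops 0 and 1 the cycle counter advances 13 − 11 = 2.
Each hop adds L, hence L = 2.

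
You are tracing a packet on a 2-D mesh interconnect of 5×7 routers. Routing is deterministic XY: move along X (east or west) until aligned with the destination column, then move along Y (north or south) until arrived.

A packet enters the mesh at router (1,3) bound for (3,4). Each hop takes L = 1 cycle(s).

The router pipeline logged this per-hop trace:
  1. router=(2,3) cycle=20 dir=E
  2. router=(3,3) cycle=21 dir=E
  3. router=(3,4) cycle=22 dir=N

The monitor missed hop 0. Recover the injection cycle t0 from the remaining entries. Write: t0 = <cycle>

The first recorded entry is hop 1 at cycle 20.
Therefore t0 = 20 − L = 19.

t0 = 19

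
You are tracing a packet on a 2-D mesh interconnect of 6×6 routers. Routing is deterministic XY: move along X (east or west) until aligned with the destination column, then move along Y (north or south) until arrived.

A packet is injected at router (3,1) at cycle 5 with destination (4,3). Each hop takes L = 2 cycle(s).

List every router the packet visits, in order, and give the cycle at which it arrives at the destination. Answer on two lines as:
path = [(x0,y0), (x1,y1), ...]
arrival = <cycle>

t=5: at (3,1)
t=7: at (4,1) after E
t=9: at (4,2) after N
t=11: at (4,3) after N

path = [(3,1), (4,1), (4,2), (4,3)]
arrival = 11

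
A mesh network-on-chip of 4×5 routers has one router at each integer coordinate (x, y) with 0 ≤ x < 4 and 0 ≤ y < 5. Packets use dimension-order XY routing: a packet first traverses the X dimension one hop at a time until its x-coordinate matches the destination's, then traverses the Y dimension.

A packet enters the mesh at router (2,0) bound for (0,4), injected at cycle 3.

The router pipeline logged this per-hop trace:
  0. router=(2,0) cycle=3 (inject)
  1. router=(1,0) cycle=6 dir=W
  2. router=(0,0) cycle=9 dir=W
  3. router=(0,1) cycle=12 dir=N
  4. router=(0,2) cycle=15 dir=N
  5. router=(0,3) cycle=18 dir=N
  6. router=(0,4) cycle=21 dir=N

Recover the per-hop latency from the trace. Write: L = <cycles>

cyc[1] − cyc[0] = 6 − 3 = 3.
Each hop adds L, hence L = 3.

L = 3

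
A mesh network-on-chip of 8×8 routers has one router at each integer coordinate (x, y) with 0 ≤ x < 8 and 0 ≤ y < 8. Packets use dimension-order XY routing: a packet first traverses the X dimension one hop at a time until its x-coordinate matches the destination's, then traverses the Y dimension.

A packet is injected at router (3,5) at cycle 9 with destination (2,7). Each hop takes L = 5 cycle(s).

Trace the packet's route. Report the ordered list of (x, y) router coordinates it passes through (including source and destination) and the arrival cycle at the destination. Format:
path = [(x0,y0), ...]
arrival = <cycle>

src (3,5)  cyc=9
W→(2,5)  cyc=14
N→(2,6)  cyc=19
N→(2,7)  cyc=24

path = [(3,5), (2,5), (2,6), (2,7)]
arrival = 24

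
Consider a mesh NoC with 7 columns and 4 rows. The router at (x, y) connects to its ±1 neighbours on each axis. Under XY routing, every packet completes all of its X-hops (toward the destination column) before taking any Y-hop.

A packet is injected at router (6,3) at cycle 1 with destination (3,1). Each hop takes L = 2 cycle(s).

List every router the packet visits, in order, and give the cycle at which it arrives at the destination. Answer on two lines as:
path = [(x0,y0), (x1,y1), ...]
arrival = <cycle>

  0. router=(6,3) cycle=1 (inject)
  1. router=(5,3) cycle=3 dir=W
  2. router=(4,3) cycle=5 dir=W
  3. router=(3,3) cycle=7 dir=W
  4. router=(3,2) cycle=9 dir=S
  5. router=(3,1) cycle=11 dir=S

path = [(6,3), (5,3), (4,3), (3,3), (3,2), (3,1)]
arrival = 11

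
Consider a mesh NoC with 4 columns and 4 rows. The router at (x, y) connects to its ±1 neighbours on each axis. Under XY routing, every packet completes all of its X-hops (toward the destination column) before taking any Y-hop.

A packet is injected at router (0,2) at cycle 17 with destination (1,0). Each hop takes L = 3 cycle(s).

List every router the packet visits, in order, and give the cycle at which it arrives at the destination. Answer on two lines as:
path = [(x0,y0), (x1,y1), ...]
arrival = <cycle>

path = [(0,2), (1,2), (1,1), (1,0)]
arrival = 26

  0. router=(0,2) cycle=17 (inject)
  1. router=(1,2) cycle=20 dir=E
  2. router=(1,1) cycle=23 dir=S
  3. router=(1,0) cycle=26 dir=S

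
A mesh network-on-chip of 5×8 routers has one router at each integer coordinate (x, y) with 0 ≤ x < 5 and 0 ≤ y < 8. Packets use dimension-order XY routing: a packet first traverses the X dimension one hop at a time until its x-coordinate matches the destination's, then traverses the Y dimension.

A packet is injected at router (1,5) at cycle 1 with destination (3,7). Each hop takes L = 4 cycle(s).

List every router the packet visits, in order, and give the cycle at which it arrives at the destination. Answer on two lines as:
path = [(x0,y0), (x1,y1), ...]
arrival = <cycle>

#0 — 1,5 | c1
#1 — 2,5 | c5 | E
#2 — 3,5 | c9 | E
#3 — 3,6 | c13 | N
#4 — 3,7 | c17 | N

path = [(1,5), (2,5), (3,5), (3,6), (3,7)]
arrival = 17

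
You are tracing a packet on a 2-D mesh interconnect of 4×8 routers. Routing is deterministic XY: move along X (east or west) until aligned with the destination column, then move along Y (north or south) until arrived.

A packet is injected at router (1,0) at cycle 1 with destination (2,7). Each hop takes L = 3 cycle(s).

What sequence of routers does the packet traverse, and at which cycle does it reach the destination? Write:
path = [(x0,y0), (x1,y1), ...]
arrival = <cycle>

  0. router=(1,0) cycle=1 (inject)
  1. router=(2,0) cycle=4 dir=E
  2. router=(2,1) cycle=7 dir=N
  3. router=(2,2) cycle=10 dir=N
  4. router=(2,3) cycle=13 dir=N
  5. router=(2,4) cycle=16 dir=N
  6. router=(2,5) cycle=19 dir=N
  7. router=(2,6) cycle=22 dir=N
  8. router=(2,7) cycle=25 dir=N

path = [(1,0), (2,0), (2,1), (2,2), (2,3), (2,4), (2,5), (2,6), (2,7)]
arrival = 25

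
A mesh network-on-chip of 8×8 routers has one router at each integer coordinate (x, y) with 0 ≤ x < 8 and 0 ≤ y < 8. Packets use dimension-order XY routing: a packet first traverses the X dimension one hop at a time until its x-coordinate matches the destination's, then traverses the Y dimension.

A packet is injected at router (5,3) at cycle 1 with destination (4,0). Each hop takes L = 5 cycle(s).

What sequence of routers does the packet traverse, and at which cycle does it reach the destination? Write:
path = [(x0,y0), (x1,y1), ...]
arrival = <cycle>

t=1: at (5,3)
t=6: at (4,3) after W
t=11: at (4,2) after S
t=16: at (4,1) after S
t=21: at (4,0) after S

path = [(5,3), (4,3), (4,2), (4,1), (4,0)]
arrival = 21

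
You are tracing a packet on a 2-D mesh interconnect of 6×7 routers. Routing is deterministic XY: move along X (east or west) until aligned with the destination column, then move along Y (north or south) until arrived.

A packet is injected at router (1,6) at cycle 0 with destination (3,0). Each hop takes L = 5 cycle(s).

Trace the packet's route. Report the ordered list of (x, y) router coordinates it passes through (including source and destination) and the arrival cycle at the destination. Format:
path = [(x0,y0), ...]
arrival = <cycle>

  0. router=(1,6) cycle=0 (inject)
  1. router=(2,6) cycle=5 dir=E
  2. router=(3,6) cycle=10 dir=E
  3. router=(3,5) cycle=15 dir=S
  4. router=(3,4) cycle=20 dir=S
  5. router=(3,3) cycle=25 dir=S
  6. router=(3,2) cycle=30 dir=S
  7. router=(3,1) cycle=35 dir=S
  8. router=(3,0) cycle=40 dir=S

path = [(1,6), (2,6), (3,6), (3,5), (3,4), (3,3), (3,2), (3,1), (3,0)]
arrival = 40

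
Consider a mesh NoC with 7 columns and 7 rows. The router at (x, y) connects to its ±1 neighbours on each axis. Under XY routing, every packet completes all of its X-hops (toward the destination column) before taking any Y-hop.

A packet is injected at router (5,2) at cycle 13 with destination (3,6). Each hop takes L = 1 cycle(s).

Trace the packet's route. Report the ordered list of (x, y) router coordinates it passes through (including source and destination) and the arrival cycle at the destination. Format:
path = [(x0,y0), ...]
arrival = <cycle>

path = [(5,2), (4,2), (3,2), (3,3), (3,4), (3,5), (3,6)]
arrival = 19

  0. router=(5,2) cycle=13 (inject)
  1. router=(4,2) cycle=14 dir=W
  2. router=(3,2) cycle=15 dir=W
  3. router=(3,3) cycle=16 dir=N
  4. router=(3,4) cycle=17 dir=N
  5. router=(3,5) cycle=18 dir=N
  6. router=(3,6) cycle=19 dir=N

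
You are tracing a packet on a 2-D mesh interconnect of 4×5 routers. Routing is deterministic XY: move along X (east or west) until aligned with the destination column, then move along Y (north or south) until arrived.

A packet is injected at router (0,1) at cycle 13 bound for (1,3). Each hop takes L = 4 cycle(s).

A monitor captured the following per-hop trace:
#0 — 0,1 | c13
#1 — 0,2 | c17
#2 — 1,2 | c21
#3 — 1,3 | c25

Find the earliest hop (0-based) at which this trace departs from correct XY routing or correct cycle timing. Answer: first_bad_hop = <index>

  1: Δx=+0 Δy=+1 Δt=4 [BAD: Y-move but x=0≠1]

first_bad_hop = 1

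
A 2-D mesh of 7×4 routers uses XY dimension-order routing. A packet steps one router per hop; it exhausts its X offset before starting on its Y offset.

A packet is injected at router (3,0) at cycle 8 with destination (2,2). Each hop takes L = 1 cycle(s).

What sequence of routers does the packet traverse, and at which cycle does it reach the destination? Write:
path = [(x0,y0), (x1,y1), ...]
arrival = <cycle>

#0 — 3,0 | c8
#1 — 2,0 | c9 | W
#2 — 2,1 | c10 | N
#3 — 2,2 | c11 | N

path = [(3,0), (2,0), (2,1), (2,2)]
arrival = 11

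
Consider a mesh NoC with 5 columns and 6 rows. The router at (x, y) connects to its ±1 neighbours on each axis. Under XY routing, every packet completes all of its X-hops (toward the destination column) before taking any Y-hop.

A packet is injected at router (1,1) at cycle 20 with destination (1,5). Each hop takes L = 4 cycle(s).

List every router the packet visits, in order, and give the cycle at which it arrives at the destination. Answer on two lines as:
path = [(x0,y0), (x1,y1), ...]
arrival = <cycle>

t=20: at (1,1)
t=24: at (1,2) after N
t=28: at (1,3) after N
t=32: at (1,4) after N
t=36: at (1,5) after N

path = [(1,1), (1,2), (1,3), (1,4), (1,5)]
arrival = 36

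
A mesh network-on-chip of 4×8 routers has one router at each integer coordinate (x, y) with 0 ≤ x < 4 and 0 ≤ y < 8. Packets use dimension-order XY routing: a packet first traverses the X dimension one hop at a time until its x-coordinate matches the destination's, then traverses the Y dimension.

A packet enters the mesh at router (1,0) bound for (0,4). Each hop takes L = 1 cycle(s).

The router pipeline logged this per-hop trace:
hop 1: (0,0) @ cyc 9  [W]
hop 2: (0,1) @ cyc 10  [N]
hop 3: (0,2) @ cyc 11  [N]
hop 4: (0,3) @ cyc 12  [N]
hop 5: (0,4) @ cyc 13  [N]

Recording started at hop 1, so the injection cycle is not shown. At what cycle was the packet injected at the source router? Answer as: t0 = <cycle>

cyc[1] = 9 and cyc[k] = t0 + k·L for every k.
t0 = cyc[1] − L = 9 − 1 = 8.

t0 = 8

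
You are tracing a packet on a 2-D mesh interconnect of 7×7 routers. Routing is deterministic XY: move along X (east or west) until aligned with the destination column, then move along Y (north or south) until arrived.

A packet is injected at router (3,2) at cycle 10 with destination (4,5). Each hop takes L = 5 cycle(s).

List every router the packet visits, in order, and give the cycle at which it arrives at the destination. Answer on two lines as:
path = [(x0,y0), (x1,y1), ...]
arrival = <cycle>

#0 — 3,2 | c10
#1 — 4,2 | c15 | E
#2 — 4,3 | c20 | N
#3 — 4,4 | c25 | N
#4 — 4,5 | c30 | N

path = [(3,2), (4,2), (4,3), (4,4), (4,5)]
arrival = 30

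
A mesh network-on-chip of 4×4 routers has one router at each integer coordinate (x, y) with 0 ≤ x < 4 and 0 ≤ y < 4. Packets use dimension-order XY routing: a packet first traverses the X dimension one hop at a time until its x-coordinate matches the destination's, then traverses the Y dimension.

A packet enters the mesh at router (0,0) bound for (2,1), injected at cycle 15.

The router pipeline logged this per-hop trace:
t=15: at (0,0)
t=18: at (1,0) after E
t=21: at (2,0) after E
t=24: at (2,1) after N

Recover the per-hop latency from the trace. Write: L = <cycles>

Between hops 0 and 1 the cycle counter advances 18 − 15 = 3.
That increment is L by definition: L = 3.

L = 3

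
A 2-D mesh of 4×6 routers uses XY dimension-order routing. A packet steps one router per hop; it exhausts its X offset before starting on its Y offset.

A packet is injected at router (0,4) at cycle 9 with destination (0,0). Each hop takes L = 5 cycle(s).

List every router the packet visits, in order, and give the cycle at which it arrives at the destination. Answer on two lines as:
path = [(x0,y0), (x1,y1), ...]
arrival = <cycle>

src (0,4)  cyc=9
S→(0,3)  cyc=14
S→(0,2)  cyc=19
S→(0,1)  cyc=24
S→(0,0)  cyc=29

path = [(0,4), (0,3), (0,2), (0,1), (0,0)]
arrival = 29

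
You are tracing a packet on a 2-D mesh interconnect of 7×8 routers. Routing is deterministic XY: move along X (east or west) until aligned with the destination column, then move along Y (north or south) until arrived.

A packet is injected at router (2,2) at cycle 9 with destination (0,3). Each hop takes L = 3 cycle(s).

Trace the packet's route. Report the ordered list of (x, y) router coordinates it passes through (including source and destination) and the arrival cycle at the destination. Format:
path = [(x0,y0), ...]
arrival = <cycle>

t=9: at (2,2)
t=12: at (1,2) after W
t=15: at (0,2) after W
t=18: at (0,3) after N

path = [(2,2), (1,2), (0,2), (0,3)]
arrival = 18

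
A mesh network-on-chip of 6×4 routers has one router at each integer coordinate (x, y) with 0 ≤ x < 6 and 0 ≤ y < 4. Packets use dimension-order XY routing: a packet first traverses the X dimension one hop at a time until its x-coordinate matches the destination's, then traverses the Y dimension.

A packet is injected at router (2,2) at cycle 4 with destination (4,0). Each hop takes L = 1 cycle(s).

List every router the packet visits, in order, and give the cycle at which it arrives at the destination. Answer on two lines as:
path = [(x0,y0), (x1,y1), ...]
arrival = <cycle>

path = [(2,2), (3,2), (4,2), (4,1), (4,0)]
arrival = 8

  0. router=(2,2) cycle=4 (inject)
  1. router=(3,2) cycle=5 dir=E
  2. router=(4,2) cycle=6 dir=E
  3. router=(4,1) cycle=7 dir=S
  4. router=(4,0) cycle=8 dir=S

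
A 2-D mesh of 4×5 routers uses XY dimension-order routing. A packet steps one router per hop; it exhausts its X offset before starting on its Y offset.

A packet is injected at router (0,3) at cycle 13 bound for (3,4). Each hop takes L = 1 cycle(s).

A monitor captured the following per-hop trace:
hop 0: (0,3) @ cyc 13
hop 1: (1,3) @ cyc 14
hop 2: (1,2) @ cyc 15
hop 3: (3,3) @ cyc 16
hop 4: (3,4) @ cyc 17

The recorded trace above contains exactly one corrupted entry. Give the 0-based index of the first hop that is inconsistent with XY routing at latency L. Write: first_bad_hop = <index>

first_bad_hop = 2

check 1→ d=(1,0) cyc+1: ok
check 2→ d=(0,-1) cyc+1: BAD: Y-move but x=1≠3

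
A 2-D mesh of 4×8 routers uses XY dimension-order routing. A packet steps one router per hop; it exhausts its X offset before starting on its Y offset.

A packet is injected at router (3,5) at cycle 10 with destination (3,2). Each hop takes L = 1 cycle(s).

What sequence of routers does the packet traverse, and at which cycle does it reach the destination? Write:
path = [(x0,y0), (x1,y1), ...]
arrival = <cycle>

path = [(3,5), (3,4), (3,3), (3,2)]
arrival = 13

src (3,5)  cyc=10
S→(3,4)  cyc=11
S→(3,3)  cyc=12
S→(3,2)  cyc=13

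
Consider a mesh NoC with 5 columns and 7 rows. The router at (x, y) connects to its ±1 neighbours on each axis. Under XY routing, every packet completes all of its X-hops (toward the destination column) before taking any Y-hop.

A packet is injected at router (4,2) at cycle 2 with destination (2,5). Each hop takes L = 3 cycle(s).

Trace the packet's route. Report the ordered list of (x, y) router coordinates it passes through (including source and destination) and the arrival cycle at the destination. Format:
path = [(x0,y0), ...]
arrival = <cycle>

path = [(4,2), (3,2), (2,2), (2,3), (2,4), (2,5)]
arrival = 17

hop 0: (4,2) @ cyc 2
hop 1: (3,2) @ cyc 5  [W]
hop 2: (2,2) @ cyc 8  [W]
hop 3: (2,3) @ cyc 11  [N]
hop 4: (2,4) @ cyc 14  [N]
hop 5: (2,5) @ cyc 17  [N]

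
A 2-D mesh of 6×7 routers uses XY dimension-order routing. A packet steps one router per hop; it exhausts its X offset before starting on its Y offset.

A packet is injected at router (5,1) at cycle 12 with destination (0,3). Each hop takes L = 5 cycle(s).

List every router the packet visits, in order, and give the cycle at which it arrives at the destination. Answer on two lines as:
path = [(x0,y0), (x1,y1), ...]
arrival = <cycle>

#0 — 5,1 | c12
#1 — 4,1 | c17 | W
#2 — 3,1 | c22 | W
#3 — 2,1 | c27 | W
#4 — 1,1 | c32 | W
#5 — 0,1 | c37 | W
#6 — 0,2 | c42 | N
#7 — 0,3 | c47 | N

path = [(5,1), (4,1), (3,1), (2,1), (1,1), (0,1), (0,2), (0,3)]
arrival = 47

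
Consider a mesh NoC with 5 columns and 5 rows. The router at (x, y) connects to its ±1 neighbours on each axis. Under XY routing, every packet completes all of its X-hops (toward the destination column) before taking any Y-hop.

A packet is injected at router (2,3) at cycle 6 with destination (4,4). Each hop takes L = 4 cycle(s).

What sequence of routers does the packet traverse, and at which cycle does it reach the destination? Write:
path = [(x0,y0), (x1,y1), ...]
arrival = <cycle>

path = [(2,3), (3,3), (4,3), (4,4)]
arrival = 18

src (2,3)  cyc=6
E→(3,3)  cyc=10
E→(4,3)  cyc=14
N→(4,4)  cyc=18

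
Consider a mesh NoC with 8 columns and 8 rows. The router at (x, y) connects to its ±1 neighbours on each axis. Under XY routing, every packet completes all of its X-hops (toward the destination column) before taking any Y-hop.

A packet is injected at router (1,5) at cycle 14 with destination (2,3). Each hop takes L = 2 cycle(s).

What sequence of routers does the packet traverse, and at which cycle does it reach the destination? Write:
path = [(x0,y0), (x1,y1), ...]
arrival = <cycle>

src (1,5)  cyc=14
E→(2,5)  cyc=16
S→(2,4)  cyc=18
S→(2,3)  cyc=20

path = [(1,5), (2,5), (2,4), (2,3)]
arrival = 20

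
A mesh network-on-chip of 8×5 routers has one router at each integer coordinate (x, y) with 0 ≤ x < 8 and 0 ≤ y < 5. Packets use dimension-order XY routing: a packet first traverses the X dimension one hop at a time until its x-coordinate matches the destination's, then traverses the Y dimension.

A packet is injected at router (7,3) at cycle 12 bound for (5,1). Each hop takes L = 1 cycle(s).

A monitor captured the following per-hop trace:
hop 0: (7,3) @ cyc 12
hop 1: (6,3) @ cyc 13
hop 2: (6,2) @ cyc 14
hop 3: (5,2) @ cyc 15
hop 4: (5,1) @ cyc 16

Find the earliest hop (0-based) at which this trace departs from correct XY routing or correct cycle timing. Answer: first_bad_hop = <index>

  1: Δx=-1 Δy=+0 Δt=1 [ok]
  2: Δx=+0 Δy=-1 Δt=1 [BAD: Y-move but x=6≠5]

first_bad_hop = 2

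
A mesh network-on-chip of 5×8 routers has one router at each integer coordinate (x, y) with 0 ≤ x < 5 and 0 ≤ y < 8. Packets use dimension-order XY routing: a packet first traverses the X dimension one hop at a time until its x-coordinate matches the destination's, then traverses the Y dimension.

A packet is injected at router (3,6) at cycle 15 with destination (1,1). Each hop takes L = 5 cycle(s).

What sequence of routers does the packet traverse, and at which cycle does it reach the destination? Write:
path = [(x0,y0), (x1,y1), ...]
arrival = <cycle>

t=15: at (3,6)
t=20: at (2,6) after W
t=25: at (1,6) after W
t=30: at (1,5) after S
t=35: at (1,4) after S
t=40: at (1,3) after S
t=45: at (1,2) after S
t=50: at (1,1) after S

path = [(3,6), (2,6), (1,6), (1,5), (1,4), (1,3), (1,2), (1,1)]
arrival = 50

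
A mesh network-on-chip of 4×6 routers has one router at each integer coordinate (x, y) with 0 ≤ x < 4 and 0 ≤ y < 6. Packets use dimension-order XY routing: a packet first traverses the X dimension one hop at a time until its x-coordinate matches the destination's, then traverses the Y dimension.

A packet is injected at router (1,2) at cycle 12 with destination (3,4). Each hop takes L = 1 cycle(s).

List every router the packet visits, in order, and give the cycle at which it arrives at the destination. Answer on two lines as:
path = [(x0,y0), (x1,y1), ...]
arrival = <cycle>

[0] x=1 y=2 t=12
[1] x=2 y=2 t=13 →E
[2] x=3 y=2 t=14 →E
[3] x=3 y=3 t=15 →N
[4] x=3 y=4 t=16 →N

path = [(1,2), (2,2), (3,2), (3,3), (3,4)]
arrival = 16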